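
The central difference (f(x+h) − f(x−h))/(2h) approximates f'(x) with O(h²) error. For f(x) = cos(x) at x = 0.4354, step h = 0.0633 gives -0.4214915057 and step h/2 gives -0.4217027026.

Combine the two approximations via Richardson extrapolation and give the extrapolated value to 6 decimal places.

-0.421773

r = 2: numerator weight 4, denominator 3.
4×(-0.4217027026) − (-0.4214915057) = -1.2653193047
Divide by 2^2 − 1 = 3.
(-1.2653193047) ÷ 3 = -0.4217731016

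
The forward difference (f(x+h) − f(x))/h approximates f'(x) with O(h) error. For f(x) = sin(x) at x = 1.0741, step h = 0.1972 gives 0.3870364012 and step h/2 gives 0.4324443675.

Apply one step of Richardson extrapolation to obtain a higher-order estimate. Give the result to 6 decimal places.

0.477852

r = 1, so 2^r = 2.
A(h/2) − A(h) = 0.4324443675 − 0.3870364012 = 0.0454079663
Correction (A(h/2) − A(h))/(2 − 1) = 0.0454079663/1 = 0.0454079663
R = A(h/2) + (A(h/2) − A(h))/1 = 0.4324443675 + 0.0454079663 = 0.4778523338
Gap between inputs: 4.541e-02; correction applied: +0.0454079663.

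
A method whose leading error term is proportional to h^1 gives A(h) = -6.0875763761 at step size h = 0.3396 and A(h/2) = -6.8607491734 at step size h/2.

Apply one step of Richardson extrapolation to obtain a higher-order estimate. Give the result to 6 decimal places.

r = 1: numerator weight 2, denominator 1.
2^1*A(h/2) = -13.7214983468; minus A(h) gives -7.6339219707.
(-7.6339219707) ÷ 1 = -7.6339219707
Correction |R − A(h/2)| = 7.732e-01; gap |A(h/2) − A(h)| = 7.732e-01.

-7.633922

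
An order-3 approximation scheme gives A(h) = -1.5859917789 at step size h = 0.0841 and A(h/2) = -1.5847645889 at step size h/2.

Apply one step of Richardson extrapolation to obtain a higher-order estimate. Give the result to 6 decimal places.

r = 3, so 2^r = 8.
8·(-1.5847645889) = -12.6781167112; subtract (-1.5859917789) → -11.0921249323
Denominator 8 − 1 = 7.
Extrapolated: (-11.0921249323) / 7 = -1.5845892760

-1.584589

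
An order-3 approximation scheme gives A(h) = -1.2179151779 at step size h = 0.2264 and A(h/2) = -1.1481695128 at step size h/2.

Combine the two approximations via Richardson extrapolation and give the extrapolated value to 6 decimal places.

r = 3, so 2^r = 8.
8·(-1.1481695128) = -9.1853561024; subtract (-1.2179151779) → -7.9674409245
Extrapolated: (-7.9674409245) / 7 = -1.1382058464

-1.138206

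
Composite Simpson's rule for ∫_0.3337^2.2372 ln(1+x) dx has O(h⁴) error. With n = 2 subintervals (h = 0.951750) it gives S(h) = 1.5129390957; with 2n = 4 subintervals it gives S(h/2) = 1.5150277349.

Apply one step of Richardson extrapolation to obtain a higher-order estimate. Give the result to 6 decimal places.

r = 4, so 2^r = 16.
Numerator 16 × A(h/2) − A(h) = 16 × 1.5150277349 − 1.5129390957 = 22.7275046627
R = 22.7275046627/15 = 1.5151669775

1.515167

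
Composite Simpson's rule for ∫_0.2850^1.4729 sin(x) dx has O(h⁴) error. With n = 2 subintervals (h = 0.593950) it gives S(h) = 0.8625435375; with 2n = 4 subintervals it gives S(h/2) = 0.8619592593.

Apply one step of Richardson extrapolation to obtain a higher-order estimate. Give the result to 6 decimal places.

Error is O(h^4); halving h shrinks it by 2^4 = 16.
16×0.8619592593 = 13.7913481488; subtract 0.8625435375 → 12.9288046113
(16×0.8619592593 − 0.8625435375)/(16 − 1) = 0.8619203074
Shift from A(h/2): −0.0000389519.

0.861920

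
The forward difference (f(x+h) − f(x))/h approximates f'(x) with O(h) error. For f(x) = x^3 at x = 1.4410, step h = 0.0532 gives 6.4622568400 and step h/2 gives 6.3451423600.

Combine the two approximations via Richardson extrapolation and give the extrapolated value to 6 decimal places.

r = 1: numerator weight 2, denominator 1.
2^1×A(h/2) = 12.6902847200; minus A(h) gives 6.2280278800.
Divide by 2^1 − 1 = 1.
So the Richardson estimate is 6.2280278800.

6.228028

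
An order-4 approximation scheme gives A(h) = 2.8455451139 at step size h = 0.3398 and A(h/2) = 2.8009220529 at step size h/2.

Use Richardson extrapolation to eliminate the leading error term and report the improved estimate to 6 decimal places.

The method has order 4: 2^4 = 16.
Numerator 16*A(h/2) − A(h) = 16*2.8009220529 − 2.8455451139 = 41.9692077325
Divide by 2^4 − 1 = 15.
Extrapolated: 41.9692077325 / 15 = 2.7979471822
Gap between inputs: 4.462e-02; correction applied: −0.0029748707.

2.797947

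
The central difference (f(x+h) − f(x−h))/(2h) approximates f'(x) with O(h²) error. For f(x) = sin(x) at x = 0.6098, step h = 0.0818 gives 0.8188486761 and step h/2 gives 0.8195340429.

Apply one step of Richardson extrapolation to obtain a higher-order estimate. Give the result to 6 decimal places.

0.819762

r = 2: numerator weight 4, denominator 3.
Difference of the inputs: 0.8195340429 − 0.8188486761 = 0.0006853668
Correction (A(h/2) − A(h))/(4 − 1) = 0.0006853668/3 = 0.0002284556
R = A(h/2) + (A(h/2) − A(h))/3 = 0.8195340429 + 0.0002284556 = 0.8197624985
Gap between inputs: 6.854e-04; correction applied: +0.0002284556.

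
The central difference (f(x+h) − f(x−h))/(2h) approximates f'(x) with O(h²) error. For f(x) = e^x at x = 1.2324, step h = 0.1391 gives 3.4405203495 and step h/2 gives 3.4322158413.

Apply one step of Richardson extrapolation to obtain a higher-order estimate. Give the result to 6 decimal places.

3.429448

Leading term ∝ h^2; use weight 4 = 2^2.
4*3.4322158413 = 13.7288633652; subtract 3.4405203495 → 10.2883430157
(4*3.4322158413 − 3.4405203495)/(4 − 1) = 3.4294476719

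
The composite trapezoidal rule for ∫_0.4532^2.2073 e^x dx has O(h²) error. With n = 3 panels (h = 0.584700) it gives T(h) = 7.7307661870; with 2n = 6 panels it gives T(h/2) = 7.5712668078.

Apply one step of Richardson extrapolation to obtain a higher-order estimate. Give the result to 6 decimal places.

r = 2, so 2^r = 4.
Top: 4(7.5712668078) − (7.7307661870) = 22.5543010442
Extrapolated: 22.5543010442 / 3 = 7.5181003481

7.518100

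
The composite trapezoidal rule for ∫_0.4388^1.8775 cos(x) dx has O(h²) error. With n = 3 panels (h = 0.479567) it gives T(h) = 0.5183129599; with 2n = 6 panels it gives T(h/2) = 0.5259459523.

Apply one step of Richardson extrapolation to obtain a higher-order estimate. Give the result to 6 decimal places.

0.528490

Error is O(h^2); halving h shrinks it by 2^2 = 4.
Weighted: 2.1037838092 − 0.5183129599 = 1.5854708493
R = 1.5854708493/3 = 0.5284902831
Shift from A(h/2): +0.0025443308.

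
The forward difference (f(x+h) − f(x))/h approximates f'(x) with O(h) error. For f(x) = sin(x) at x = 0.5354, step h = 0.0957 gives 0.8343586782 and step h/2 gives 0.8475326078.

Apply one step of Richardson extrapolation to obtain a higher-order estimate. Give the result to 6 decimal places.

0.860707

Leading term ∝ h^1; use weight 2 = 2^1.
Numerator 2*A(h/2) − A(h) = 2*0.8475326078 − 0.8343586782 = 0.8607065374
Divide by 2^1 − 1 = 1.
Result: 0.8607065374
Correction |R − A(h/2)| = 1.317e-02; gap |A(h/2) − A(h)| = 1.317e-02.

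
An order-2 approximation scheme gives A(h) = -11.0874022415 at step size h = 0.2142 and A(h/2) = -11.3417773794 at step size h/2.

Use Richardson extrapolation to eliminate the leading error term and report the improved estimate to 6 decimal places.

With r = 2 the leading error scales as h^2, so the weight is 2^2 = 4.
Weighted: (-45.3671095176) − (-11.0874022415) = -34.2797072761
(4×(-11.3417773794) − (-11.0874022415))/(4 − 1) = -11.4265690920
Gap between inputs: 2.544e-01; correction applied: −0.0847917126.

-11.426569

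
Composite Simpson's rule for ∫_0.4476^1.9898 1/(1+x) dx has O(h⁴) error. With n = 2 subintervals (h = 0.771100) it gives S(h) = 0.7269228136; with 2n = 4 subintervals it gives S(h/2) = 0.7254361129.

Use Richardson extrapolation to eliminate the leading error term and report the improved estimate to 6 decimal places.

0.725337

The method has order 4: 2^4 = 16.
Difference of the inputs: 0.7254361129 − 0.7269228136 = -0.0014867007
Divide by 2^4 − 1 = 15: (-0.0014867007)/15 = -0.0000991134
R = 0.7254361129 − 0.0000991134 = 0.7253369995
Shift from A(h/2): −0.0000991134.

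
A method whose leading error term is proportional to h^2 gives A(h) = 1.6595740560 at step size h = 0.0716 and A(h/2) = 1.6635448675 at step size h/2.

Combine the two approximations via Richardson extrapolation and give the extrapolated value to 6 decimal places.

r = 2, so 2^r = 4.
Numerator 4×A(h/2) − A(h) = 4×1.6635448675 − 1.6595740560 = 4.9946054140
Divide by 2^2 − 1 = 3.
Extrapolated: 4.9946054140 / 3 = 1.6648684713
Shift from A(h/2): +0.0013236038.

1.664868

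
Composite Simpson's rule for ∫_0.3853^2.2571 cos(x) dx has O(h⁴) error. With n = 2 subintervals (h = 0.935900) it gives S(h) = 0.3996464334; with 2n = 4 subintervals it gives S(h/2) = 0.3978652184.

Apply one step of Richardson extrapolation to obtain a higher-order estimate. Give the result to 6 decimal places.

0.397746

r = 4: numerator weight 16, denominator 15.
2^4 × A(h/2) = 6.3658434944; minus A(h) gives 5.9661970610.
Extrapolated: 5.9661970610 / 15 = 0.3977464707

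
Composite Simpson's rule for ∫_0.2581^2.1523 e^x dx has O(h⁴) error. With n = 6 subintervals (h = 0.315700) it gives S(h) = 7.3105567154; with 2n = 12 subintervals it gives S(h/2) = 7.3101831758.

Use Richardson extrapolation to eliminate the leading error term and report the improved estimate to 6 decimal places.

With r = 4 the leading error scales as h^4, so the weight is 2^4 = 16.
Top: 16(7.3101831758) − (7.3105567154) = 109.6523740974
109.6523740974 ÷ 15 = 7.3101582732

7.310158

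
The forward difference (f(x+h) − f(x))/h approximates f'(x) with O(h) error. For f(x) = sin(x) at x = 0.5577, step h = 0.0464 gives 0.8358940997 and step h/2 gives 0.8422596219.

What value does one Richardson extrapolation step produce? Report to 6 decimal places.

Leading term ∝ h^1; use weight 2 = 2^1.
Top: 2(0.8422596219) − (0.8358940997) = 0.8486251441
Denominator 2 − 1 = 1.
Result: 0.8486251441
Gap between inputs: 6.366e-03; correction applied: +0.0063655222.

0.848625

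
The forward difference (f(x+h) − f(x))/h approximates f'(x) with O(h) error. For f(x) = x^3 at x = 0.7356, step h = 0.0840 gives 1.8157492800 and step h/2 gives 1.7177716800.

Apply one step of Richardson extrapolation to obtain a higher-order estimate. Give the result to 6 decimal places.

Error is O(h^1); halving h shrinks it by 2^1 = 2.
Difference of the inputs: 1.7177716800 − 1.8157492800 = -0.0979776000
Correction (A(h/2) − A(h))/(2 − 1) = (-0.0979776000)/1 = -0.0979776000
R = 1.7177716800 − 0.0979776000 = 1.6197940800
Shift from A(h/2): −0.0979776000.

1.619794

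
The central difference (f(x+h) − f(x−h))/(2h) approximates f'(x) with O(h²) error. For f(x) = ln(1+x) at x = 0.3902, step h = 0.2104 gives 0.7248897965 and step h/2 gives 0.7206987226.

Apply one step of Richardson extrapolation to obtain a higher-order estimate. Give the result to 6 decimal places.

Order 2 gives 2^r = 4 and 2^r − 1 = 3.
Numerator 4·A(h/2) − A(h) = 4·0.7206987226 − 0.7248897965 = 2.1579050939
Denominator 4 − 1 = 3.
R = 2.1579050939/3 = 0.7193016980
Gap between inputs: 4.191e-03; correction applied: −0.0013970246.

0.719302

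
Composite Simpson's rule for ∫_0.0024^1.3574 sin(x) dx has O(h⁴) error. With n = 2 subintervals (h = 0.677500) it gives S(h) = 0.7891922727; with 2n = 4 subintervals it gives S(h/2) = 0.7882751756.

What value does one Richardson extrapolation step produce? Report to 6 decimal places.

0.788214

Leading term ∝ h^4; use weight 16 = 2^4.
16×0.7882751756 − 0.7891922727 = 11.8232105369
Denominator 16 − 1 = 15.
11.8232105369 ÷ 15 = 0.7882140358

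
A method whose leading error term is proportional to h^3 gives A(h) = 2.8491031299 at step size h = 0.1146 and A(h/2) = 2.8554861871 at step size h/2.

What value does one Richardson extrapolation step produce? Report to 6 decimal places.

r = 3: numerator weight 8, denominator 7.
8 × 2.8554861871 = 22.8438894968; 22.8438894968 − 2.8491031299 = 19.9947863669
Denominator 8 − 1 = 7.
(8 × 2.8554861871 − 2.8491031299)/(8 − 1) = 2.8563980524

2.856398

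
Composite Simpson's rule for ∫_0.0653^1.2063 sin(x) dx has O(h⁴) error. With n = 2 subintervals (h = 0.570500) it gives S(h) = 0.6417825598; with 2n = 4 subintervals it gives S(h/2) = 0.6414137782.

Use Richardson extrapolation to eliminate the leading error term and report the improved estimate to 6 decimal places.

With r = 4 the leading error scales as h^4, so the weight is 2^4 = 16.
16·0.6414137782 − 0.6417825598 = 9.6208378914
9.6208378914 ÷ 15 = 0.6413891928

0.641389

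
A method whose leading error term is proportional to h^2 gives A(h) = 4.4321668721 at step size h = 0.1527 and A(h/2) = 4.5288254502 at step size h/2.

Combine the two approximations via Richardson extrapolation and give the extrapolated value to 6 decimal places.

Order 2 gives 2^r = 4 and 2^r − 1 = 3.
A(h/2) − A(h) = 4.5288254502 − 4.4321668721 = 0.0966585781
Divide by 2^2 − 1 = 3: 0.0966585781/3 = 0.0322195260
R = 4.5288254502 + 0.0322195260 = 4.5610449762

4.561045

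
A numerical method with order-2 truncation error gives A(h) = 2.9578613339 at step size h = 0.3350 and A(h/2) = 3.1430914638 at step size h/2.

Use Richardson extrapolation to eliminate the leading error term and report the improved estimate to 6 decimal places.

3.204835

r = 2, so 2^r = 4.
Numerator 4×A(h/2) − A(h) = 4×3.1430914638 − 2.9578613339 = 9.6145045213
Denominator 4 − 1 = 3.
9.6145045213 ÷ 3 = 3.2048348404
Gap between inputs: 1.852e-01; correction applied: +0.0617433766.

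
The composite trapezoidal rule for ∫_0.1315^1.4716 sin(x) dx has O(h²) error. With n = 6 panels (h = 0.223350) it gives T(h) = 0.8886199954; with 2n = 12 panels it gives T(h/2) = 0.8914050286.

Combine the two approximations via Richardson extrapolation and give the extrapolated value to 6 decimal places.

Error is O(h^2); halving h shrinks it by 2^2 = 4.
Weighted: 3.5656201144 − 0.8886199954 = 2.6770001190
Divide by 2^2 − 1 = 3.
2.6770001190 ÷ 3 = 0.8923333730
Correction |R − A(h/2)| = 9.283e-04; gap |A(h/2) − A(h)| = 2.785e-03.

0.892333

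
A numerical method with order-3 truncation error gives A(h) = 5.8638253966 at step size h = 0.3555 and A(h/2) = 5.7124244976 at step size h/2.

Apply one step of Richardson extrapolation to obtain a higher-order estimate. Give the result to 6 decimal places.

Order 3 gives 2^r = 8 and 2^r − 1 = 7.
Top: 8(5.7124244976) − (5.8638253966) = 39.8355705842
Extrapolated: 39.8355705842 / 7 = 5.6907957977

5.690796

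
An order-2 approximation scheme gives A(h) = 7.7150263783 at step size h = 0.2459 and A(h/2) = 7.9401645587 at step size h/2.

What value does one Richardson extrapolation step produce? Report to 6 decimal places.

Error is O(h^2); halving h shrinks it by 2^2 = 4.
2^2·A(h/2) = 31.7606582348; minus A(h) gives 24.0456318565.
Divide by 2^2 − 1 = 3.
So the Richardson estimate is 8.0152106188.
Gap between inputs: 2.251e-01; correction applied: +0.0750460601.

8.015211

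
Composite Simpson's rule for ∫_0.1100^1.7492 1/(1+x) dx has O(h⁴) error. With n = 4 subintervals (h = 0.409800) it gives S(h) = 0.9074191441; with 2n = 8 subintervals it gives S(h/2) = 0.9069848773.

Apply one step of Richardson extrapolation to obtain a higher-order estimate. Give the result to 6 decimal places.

0.906956

r = 4: numerator weight 16, denominator 15.
Numerator 16 × A(h/2) − A(h) = 16 × 0.9069848773 − 0.9074191441 = 13.6043388927
Divide by 2^4 − 1 = 15.
Extrapolated: 13.6043388927 / 15 = 0.9069559262
Gap between inputs: 4.343e-04; correction applied: −0.0000289511.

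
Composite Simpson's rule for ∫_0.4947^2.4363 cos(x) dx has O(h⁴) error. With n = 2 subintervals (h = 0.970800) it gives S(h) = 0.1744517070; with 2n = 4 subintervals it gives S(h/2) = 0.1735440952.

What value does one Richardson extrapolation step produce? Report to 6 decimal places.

0.173484

Error is O(h^4); halving h shrinks it by 2^4 = 16.
A(h/2) − A(h) = 0.1735440952 − 0.1744517070 = -0.0009076118
Correction (A(h/2) − A(h))/(16 − 1) = (-0.0009076118)/15 = -0.0000605075
R = 0.1735440952 − 0.0000605075 = 0.1734835877
Shift from A(h/2): −0.0000605075.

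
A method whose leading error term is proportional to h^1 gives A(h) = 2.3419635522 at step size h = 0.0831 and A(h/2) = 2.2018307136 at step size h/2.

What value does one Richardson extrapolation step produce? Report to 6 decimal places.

Error is O(h^1); halving h shrinks it by 2^1 = 2.
Difference of the inputs: 2.2018307136 − 2.3419635522 = -0.1401328386
Correction (A(h/2) − A(h))/(2 − 1) = (-0.1401328386)/1 = -0.1401328386
R = 2.2018307136 − 0.1401328386 = 2.0616978750
Gap between inputs: 1.401e-01; correction applied: −0.1401328386.

2.061698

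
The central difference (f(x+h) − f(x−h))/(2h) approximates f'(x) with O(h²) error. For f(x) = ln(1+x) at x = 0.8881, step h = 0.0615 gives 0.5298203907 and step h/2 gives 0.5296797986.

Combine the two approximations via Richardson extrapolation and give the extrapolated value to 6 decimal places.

0.529633

r = 2, so 2^r = 4.
Numerator 4×A(h/2) − A(h) = 4×0.5296797986 − 0.5298203907 = 1.5888988037
1.5888988037 ÷ 3 = 0.5296329346
Shift from A(h/2): −0.0000468640.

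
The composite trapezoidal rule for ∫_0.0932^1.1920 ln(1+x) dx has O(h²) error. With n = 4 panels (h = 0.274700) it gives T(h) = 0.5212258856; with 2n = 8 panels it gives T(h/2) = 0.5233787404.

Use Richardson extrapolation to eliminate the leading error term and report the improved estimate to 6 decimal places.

Leading term ∝ h^2; use weight 4 = 2^2.
Numerator 4 × A(h/2) − A(h) = 4 × 0.5233787404 − 0.5212258856 = 1.5722890760
Denominator 4 − 1 = 3.
Result: 0.5240963587

0.524096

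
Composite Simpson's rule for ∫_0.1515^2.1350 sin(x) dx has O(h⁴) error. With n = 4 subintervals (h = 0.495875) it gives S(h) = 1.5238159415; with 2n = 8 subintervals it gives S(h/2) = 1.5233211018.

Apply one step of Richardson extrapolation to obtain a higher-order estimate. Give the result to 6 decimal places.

1.523288

With r = 4 the leading error scales as h^4, so the weight is 2^4 = 16.
16×1.5233211018 = 24.3731376288; subtract 1.5238159415 → 22.8493216873
(16×1.5233211018 − 1.5238159415)/(16 − 1) = 1.5232881125
Gap between inputs: 4.948e-04; correction applied: −0.0000329893.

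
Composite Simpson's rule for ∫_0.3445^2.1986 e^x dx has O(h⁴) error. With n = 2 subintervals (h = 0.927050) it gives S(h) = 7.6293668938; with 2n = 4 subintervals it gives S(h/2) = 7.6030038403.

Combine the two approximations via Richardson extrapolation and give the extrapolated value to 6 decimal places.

7.601246

r = 4: numerator weight 16, denominator 15.
Difference of the inputs: 7.6030038403 − 7.6293668938 = -0.0263630535
Correction (A(h/2) − A(h))/(16 − 1) = (-0.0263630535)/15 = -0.0017575369
R = A(h/2) + (A(h/2) − A(h))/15 = 7.6030038403 − 0.0017575369 = 7.6012463034
Correction |R − A(h/2)| = 1.758e-03; gap |A(h/2) − A(h)| = 2.636e-02.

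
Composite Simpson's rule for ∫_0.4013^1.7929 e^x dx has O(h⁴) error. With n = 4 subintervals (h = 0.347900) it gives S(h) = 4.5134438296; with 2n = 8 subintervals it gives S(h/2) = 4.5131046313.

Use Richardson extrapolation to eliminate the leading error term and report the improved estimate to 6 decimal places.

4.513082

r = 4, so 2^r = 16.
Top: 16(4.5131046313) − (4.5134438296) = 67.6962302712
67.6962302712 ÷ 15 = 4.5130820181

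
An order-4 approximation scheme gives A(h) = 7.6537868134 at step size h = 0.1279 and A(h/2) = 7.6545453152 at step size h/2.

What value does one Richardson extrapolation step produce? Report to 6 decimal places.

r = 4: numerator weight 16, denominator 15.
16·7.6545453152 = 122.4727250432; 122.4727250432 − 7.6537868134 = 114.8189382298
114.8189382298 ÷ 15 = 7.6545958820

7.654596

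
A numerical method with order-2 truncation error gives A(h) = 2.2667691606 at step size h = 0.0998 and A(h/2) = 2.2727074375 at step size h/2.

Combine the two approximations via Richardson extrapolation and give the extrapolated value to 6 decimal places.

Order 2 gives 2^r = 4 and 2^r − 1 = 3.
4 × 2.2727074375 = 9.0908297500; 9.0908297500 − 2.2667691606 = 6.8240605894
R = 6.8240605894/3 = 2.2746868631
Shift from A(h/2): +0.0019794256.

2.274687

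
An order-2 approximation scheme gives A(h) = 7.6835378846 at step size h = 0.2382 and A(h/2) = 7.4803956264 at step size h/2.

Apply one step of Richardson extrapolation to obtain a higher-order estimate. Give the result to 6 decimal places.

7.412682

r = 2, so 2^r = 4.
A(h/2) − A(h) = 7.4803956264 − 7.6835378846 = -0.2031422582
Correction (A(h/2) − A(h))/(4 − 1) = (-0.2031422582)/3 = -0.0677140861
R = 7.4803956264 − 0.0677140861 = 7.4126815403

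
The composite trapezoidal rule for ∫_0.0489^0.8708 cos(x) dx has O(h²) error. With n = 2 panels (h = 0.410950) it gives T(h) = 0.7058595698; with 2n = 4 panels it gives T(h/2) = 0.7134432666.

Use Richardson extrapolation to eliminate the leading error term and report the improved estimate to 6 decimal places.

Order 2 gives 2^r = 4 and 2^r − 1 = 3.
4·0.7134432666 − 0.7058595698 = 2.1479134966
Divide by 2^2 − 1 = 3.
Result: 0.7159711655

0.715971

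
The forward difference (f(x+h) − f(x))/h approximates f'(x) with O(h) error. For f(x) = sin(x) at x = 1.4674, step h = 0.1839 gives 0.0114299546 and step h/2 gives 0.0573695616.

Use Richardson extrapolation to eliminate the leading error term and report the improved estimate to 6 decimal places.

r = 1, so 2^r = 2.
2·0.0573695616 = 0.1147391232; 0.1147391232 − 0.0114299546 = 0.1033091686
Divide by 2^1 − 1 = 1.
(2·0.0573695616 − 0.0114299546)/(2 − 1) = 0.1033091686
Correction |R − A(h/2)| = 4.594e-02; gap |A(h/2) − A(h)| = 4.594e-02.

0.103309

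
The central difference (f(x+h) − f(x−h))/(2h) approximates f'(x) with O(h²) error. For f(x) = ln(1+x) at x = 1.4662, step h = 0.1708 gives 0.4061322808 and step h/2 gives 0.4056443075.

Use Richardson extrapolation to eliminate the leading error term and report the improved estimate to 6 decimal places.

Order 2 gives 2^r = 4 and 2^r − 1 = 3.
Numerator 4·A(h/2) − A(h) = 4·0.4056443075 − 0.4061322808 = 1.2164449492
1.2164449492 ÷ 3 = 0.4054816497

0.405482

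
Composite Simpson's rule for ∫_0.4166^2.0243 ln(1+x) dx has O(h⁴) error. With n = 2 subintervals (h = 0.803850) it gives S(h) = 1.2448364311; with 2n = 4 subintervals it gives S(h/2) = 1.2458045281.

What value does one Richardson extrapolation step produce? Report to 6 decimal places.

1.245869

Leading term ∝ h^4; use weight 16 = 2^4.
16*1.2458045281 − 1.2448364311 = 18.6880360185
Denominator 16 − 1 = 15.
So the Richardson estimate is 1.2458690679.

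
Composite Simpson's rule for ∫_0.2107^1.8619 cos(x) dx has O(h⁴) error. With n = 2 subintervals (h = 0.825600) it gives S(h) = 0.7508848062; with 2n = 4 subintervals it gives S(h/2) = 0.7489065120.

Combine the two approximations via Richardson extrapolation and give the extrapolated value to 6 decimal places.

0.748775

The method has order 4: 2^4 = 16.
16×0.7489065120 = 11.9825041920; 11.9825041920 − 0.7508848062 = 11.2316193858
Divide by 2^4 − 1 = 15.
Result: 0.7487746257
Gap between inputs: 1.978e-03; correction applied: −0.0001318863.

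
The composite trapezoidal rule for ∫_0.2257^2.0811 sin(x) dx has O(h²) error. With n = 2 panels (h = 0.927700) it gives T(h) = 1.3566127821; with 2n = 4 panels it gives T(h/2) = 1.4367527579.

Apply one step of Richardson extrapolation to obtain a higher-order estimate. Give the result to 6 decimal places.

r = 2, so 2^r = 4.
A(h/2) − A(h) = 1.4367527579 − 1.3566127821 = 0.0801399758
Correction (A(h/2) − A(h))/(4 − 1) = 0.0801399758/3 = 0.0267133253
R = A(h/2) + (A(h/2) − A(h))/3 = 1.4367527579 + 0.0267133253 = 1.4634660832
Correction |R − A(h/2)| = 2.671e-02; gap |A(h/2) − A(h)| = 8.014e-02.

1.463466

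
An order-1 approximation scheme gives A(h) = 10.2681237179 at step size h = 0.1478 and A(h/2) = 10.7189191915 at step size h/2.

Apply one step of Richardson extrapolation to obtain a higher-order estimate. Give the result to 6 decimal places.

11.169715

Order 1 gives 2^r = 2 and 2^r − 1 = 1.
2·10.7189191915 = 21.4378383830; 21.4378383830 − 10.2681237179 = 11.1697146651
Divide by 2^1 − 1 = 1.
(2·10.7189191915 − 10.2681237179)/(2 − 1) = 11.1697146651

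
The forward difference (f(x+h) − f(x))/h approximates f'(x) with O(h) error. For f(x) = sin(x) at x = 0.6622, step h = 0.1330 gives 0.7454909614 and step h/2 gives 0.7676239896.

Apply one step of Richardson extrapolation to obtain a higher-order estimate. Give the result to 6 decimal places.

r = 1: numerator weight 2, denominator 1.
Difference of the inputs: 0.7676239896 − 0.7454909614 = 0.0221330282
Divide by 2^1 − 1 = 1: 0.0221330282/1 = 0.0221330282
R = 0.7676239896 + 0.0221330282 = 0.7897570178

0.789757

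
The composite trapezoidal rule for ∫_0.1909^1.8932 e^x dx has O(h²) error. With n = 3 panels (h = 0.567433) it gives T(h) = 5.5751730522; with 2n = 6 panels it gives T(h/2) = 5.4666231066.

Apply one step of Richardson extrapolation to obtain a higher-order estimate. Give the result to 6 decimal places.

5.430440

The method has order 2: 2^2 = 4.
A(h/2) − A(h) = 5.4666231066 − 5.5751730522 = -0.1085499456
Correction (A(h/2) − A(h))/(4 − 1) = (-0.1085499456)/3 = -0.0361833152
R = A(h/2) + (A(h/2) − A(h))/3 = 5.4666231066 − 0.0361833152 = 5.4304397914
Gap between inputs: 1.085e-01; correction applied: −0.0361833152.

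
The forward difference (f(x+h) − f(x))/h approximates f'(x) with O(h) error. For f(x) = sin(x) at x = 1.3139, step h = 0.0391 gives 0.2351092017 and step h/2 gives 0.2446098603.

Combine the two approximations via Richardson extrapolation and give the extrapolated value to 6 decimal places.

0.254111

Leading term ∝ h^1; use weight 2 = 2^1.
Numerator 2×A(h/2) − A(h) = 2×0.2446098603 − 0.2351092017 = 0.2541105189
Denominator 2 − 1 = 1.
Result: 0.2541105189
Correction |R − A(h/2)| = 9.501e-03; gap |A(h/2) − A(h)| = 9.501e-03.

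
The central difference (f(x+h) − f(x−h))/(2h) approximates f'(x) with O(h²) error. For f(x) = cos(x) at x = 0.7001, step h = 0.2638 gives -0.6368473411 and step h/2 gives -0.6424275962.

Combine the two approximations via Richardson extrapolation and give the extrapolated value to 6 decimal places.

-0.644288

Order 2 gives 2^r = 4 and 2^r − 1 = 3.
Weighted: (-2.5697103848) − (-0.6368473411) = -1.9328630437
Denominator 4 − 1 = 3.
Extrapolated: (-1.9328630437) / 3 = -0.6442876812
Correction |R − A(h/2)| = 1.860e-03; gap |A(h/2) − A(h)| = 5.580e-03.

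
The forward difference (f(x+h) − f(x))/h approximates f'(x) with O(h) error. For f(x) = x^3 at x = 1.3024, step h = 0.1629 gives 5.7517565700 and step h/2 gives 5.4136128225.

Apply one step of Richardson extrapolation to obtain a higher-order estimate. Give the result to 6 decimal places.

The method has order 1: 2^1 = 2.
Numerator 2*A(h/2) − A(h) = 2*5.4136128225 − 5.7517565700 = 5.0754690750
Extrapolated: 5.0754690750 / 1 = 5.0754690750
Shift from A(h/2): −0.3381437475.

5.075469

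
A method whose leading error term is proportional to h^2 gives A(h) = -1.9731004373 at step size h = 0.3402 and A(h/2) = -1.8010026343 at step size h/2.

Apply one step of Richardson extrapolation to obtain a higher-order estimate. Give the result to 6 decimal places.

-1.743637

Order 2 gives 2^r = 4 and 2^r − 1 = 3.
Difference of the inputs: -1.8010026343 − (-1.9731004373) = 0.1720978030
Divide by 2^2 − 1 = 3: 0.1720978030/3 = 0.0573659343
R = -1.8010026343 + 0.0573659343 = -1.7436367000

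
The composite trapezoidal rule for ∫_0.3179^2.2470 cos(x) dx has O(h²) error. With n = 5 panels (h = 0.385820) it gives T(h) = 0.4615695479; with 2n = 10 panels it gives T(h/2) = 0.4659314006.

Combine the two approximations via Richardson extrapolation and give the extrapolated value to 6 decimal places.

Error is O(h^2); halving h shrinks it by 2^2 = 4.
Weighted: 1.8637256024 − 0.4615695479 = 1.4021560545
(4·0.4659314006 − 0.4615695479)/(4 − 1) = 0.4673853515

0.467385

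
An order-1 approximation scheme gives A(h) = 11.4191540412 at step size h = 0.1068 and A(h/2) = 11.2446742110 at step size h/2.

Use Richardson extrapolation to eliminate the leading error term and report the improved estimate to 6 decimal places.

11.070194

The method has order 1: 2^1 = 2.
2 × 11.2446742110 − 11.4191540412 = 11.0701943808
(2 × 11.2446742110 − 11.4191540412)/(2 − 1) = 11.0701943808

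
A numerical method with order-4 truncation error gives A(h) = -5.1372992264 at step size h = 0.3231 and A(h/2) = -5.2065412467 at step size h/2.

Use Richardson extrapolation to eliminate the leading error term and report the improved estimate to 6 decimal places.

Leading term ∝ h^4; use weight 16 = 2^4.
Weighted: (-83.3046599472) − (-5.1372992264) = -78.1673607208
Divide by 2^4 − 1 = 15.
R = (-78.1673607208)/15 = -5.2111573814
Gap between inputs: 6.924e-02; correction applied: −0.0046161347.

-5.211157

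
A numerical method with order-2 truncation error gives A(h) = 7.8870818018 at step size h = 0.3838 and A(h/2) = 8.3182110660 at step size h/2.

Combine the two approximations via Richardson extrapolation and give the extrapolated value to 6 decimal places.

8.461921

Method order is 2; weight 2^2 = 4.
4×8.3182110660 − 7.8870818018 = 25.3857624622
25.3857624622 ÷ 3 = 8.4619208207
Correction |R − A(h/2)| = 1.437e-01; gap |A(h/2) − A(h)| = 4.311e-01.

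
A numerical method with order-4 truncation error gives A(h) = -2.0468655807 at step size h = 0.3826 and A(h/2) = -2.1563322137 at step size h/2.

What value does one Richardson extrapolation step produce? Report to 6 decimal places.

-2.163630

r = 4: numerator weight 16, denominator 15.
Weighted: (-34.5013154192) − (-2.0468655807) = -32.4544498385
Denominator 16 − 1 = 15.
R = (-32.4544498385)/15 = -2.1636299892
Gap between inputs: 1.095e-01; correction applied: −0.0072977755.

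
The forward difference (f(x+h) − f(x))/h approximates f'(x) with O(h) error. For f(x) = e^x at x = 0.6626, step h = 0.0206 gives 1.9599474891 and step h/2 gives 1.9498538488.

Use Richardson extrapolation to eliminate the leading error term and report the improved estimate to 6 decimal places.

1.939760

Error is O(h^1); halving h shrinks it by 2^1 = 2.
2·1.9498538488 − 1.9599474891 = 1.9397602085
Denominator 2 − 1 = 1.
1.9397602085 ÷ 1 = 1.9397602085
Correction |R − A(h/2)| = 1.009e-02; gap |A(h/2) − A(h)| = 1.009e-02.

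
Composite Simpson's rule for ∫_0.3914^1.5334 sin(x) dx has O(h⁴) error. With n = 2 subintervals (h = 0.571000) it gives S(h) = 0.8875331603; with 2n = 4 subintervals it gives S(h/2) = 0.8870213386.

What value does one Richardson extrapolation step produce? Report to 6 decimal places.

0.886987

Order 4 gives 2^r = 16 and 2^r − 1 = 15.
A(h/2) − A(h) = 0.8870213386 − 0.8875331603 = -0.0005118217
Divide by 2^4 − 1 = 15: (-0.0005118217)/15 = -0.0000341214
R = A(h/2) + (A(h/2) − A(h))/15 = 0.8870213386 − 0.0000341214 = 0.8869872172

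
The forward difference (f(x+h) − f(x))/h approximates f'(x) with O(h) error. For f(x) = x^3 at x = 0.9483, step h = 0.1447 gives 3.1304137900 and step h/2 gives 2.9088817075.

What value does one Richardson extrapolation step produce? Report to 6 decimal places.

Error is O(h^1); halving h shrinks it by 2^1 = 2.
Top: 2(2.9088817075) − (3.1304137900) = 2.6873496250
Divide by 2^1 − 1 = 1.
Extrapolated: 2.6873496250 / 1 = 2.6873496250
Shift from A(h/2): −0.2215320825.

2.687350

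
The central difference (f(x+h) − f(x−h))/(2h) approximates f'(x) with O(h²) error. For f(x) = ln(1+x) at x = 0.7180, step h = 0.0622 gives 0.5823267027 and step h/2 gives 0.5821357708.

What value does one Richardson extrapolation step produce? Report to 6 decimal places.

r = 2, so 2^r = 4.
4·0.5821357708 = 2.3285430832; 2.3285430832 − 0.5823267027 = 1.7462163805
Extrapolated: 1.7462163805 / 3 = 0.5820721268

0.582072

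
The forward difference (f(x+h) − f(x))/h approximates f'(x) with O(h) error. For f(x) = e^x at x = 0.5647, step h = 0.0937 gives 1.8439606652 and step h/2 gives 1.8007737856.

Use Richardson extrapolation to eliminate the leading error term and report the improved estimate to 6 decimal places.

Error is O(h^1); halving h shrinks it by 2^1 = 2.
2^1×A(h/2) = 3.6015475712; minus A(h) gives 1.7575869060.
(2×1.8007737856 − 1.8439606652)/(2 − 1) = 1.7575869060

1.757587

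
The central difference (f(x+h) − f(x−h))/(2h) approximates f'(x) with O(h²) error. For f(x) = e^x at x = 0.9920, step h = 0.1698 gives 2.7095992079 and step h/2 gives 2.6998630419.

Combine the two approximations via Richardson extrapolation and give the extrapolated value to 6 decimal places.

2.696618

With r = 2 the leading error scales as h^2, so the weight is 2^2 = 4.
2^2×A(h/2) = 10.7994521676; minus A(h) gives 8.0898529597.
Denominator 4 − 1 = 3.
Extrapolated: 8.0898529597 / 3 = 2.6966176532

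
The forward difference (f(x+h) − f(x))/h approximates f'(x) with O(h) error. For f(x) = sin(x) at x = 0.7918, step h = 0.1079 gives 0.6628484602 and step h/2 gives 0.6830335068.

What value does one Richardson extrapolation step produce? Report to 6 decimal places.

0.703219

r = 1: numerator weight 2, denominator 1.
2*0.6830335068 = 1.3660670136; subtract 0.6628484602 → 0.7032185534
Denominator 2 − 1 = 1.
R = 0.7032185534/1 = 0.7032185534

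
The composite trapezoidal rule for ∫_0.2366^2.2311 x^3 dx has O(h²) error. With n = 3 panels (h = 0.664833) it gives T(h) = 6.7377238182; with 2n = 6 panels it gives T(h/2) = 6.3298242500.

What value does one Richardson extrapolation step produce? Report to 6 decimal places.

r = 2, so 2^r = 4.
2^2×A(h/2) = 25.3192970000; minus A(h) gives 18.5815731818.
Denominator 4 − 1 = 3.
So the Richardson estimate is 6.1938577273.
Gap between inputs: 4.079e-01; correction applied: −0.1359665227.

6.193858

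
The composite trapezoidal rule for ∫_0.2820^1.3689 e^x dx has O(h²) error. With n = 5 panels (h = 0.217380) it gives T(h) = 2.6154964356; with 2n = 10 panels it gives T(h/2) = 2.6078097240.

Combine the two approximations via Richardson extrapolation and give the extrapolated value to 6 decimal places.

r = 2, so 2^r = 4.
4*2.6078097240 = 10.4312388960; 10.4312388960 − 2.6154964356 = 7.8157424604
Divide by 2^2 − 1 = 3.
R = 7.8157424604/3 = 2.6052474868

2.605247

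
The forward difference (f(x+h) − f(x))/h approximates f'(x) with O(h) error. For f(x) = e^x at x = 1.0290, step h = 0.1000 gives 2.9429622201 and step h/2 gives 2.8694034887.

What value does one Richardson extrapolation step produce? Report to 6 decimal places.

Order 1 gives 2^r = 2 and 2^r − 1 = 1.
2*2.8694034887 = 5.7388069774; 5.7388069774 − 2.9429622201 = 2.7958447573
Divide by 2^1 − 1 = 1.
Result: 2.7958447573
Gap between inputs: 7.356e-02; correction applied: −0.0735587314.

2.795845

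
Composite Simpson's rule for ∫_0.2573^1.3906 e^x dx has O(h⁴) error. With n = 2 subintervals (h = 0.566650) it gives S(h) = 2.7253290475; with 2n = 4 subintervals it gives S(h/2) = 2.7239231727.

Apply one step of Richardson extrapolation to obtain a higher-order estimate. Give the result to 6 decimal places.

2.723829

The method has order 4: 2^4 = 16.
16 × 2.7239231727 = 43.5827707632; 43.5827707632 − 2.7253290475 = 40.8574417157
R = 40.8574417157/15 = 2.7238294477
Gap between inputs: 1.406e-03; correction applied: −0.0000937250.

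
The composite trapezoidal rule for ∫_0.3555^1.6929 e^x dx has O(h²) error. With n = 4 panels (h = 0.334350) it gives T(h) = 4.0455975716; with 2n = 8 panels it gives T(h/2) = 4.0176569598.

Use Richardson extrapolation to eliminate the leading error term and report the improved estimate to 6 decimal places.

4.008343

r = 2, so 2^r = 4.
2^2*A(h/2) = 16.0706278392; minus A(h) gives 12.0250302676.
Denominator 4 − 1 = 3.
R = 12.0250302676/3 = 4.0083434225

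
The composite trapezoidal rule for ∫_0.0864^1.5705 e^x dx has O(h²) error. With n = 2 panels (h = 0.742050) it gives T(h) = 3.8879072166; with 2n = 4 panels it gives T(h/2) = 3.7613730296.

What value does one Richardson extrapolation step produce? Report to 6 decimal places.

3.719195

r = 2: numerator weight 4, denominator 3.
Top: 4(3.7613730296) − (3.8879072166) = 11.1575849018
(4×3.7613730296 − 3.8879072166)/(4 − 1) = 3.7191949673
Gap between inputs: 1.265e-01; correction applied: −0.0421780623.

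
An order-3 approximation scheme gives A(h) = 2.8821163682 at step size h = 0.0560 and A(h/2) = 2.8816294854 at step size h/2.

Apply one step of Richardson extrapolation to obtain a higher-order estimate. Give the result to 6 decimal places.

Error is O(h^3); halving h shrinks it by 2^3 = 8.
8×2.8816294854 − 2.8821163682 = 20.1709195150
(8×2.8816294854 − 2.8821163682)/(8 − 1) = 2.8815599307

2.881560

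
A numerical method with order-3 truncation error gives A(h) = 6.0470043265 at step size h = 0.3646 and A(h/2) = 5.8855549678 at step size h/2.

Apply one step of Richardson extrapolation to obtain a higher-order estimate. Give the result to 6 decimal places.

Error is O(h^3); halving h shrinks it by 2^3 = 8.
Numerator 8×A(h/2) − A(h) = 8×5.8855549678 − 6.0470043265 = 41.0374354159
Divide by 2^3 − 1 = 7.
R = 41.0374354159/7 = 5.8624907737
Correction |R − A(h/2)| = 2.306e-02; gap |A(h/2) − A(h)| = 1.614e-01.

5.862491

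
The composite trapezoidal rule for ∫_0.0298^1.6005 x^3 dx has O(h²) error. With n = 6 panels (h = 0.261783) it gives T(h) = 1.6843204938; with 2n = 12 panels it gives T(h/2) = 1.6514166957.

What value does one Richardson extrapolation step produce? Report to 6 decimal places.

1.640449

r = 2: numerator weight 4, denominator 3.
4×1.6514166957 − 1.6843204938 = 4.9213462890
(4×1.6514166957 − 1.6843204938)/(4 − 1) = 1.6404487630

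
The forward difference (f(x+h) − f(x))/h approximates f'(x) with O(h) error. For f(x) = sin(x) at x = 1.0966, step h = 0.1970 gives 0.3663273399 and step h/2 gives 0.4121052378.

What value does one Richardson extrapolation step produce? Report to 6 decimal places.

Order 1 gives 2^r = 2 and 2^r − 1 = 1.
2·0.4121052378 = 0.8242104756; 0.8242104756 − 0.3663273399 = 0.4578831357
Divide by 2^1 − 1 = 1.
Extrapolated: 0.4578831357 / 1 = 0.4578831357
Shift from A(h/2): +0.0457778979.

0.457883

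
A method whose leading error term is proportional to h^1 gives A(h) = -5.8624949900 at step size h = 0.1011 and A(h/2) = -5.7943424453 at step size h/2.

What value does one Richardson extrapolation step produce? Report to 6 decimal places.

Leading term ∝ h^1; use weight 2 = 2^1.
Weighted: (-11.5886848906) − (-5.8624949900) = -5.7261899006
(2×(-5.7943424453) − (-5.8624949900))/(2 − 1) = -5.7261899006

-5.726190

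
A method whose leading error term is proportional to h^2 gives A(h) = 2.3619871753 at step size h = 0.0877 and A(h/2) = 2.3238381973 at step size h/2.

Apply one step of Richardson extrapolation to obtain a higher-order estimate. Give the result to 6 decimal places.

The method has order 2: 2^2 = 4.
4×2.3238381973 = 9.2953527892; subtract 2.3619871753 → 6.9333656139
R = 6.9333656139/3 = 2.3111218713
Shift from A(h/2): −0.0127163260.

2.311122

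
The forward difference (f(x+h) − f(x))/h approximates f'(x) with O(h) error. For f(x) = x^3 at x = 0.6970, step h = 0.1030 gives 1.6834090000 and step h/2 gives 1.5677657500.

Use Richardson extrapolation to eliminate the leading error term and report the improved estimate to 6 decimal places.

1.452122

Leading term ∝ h^1; use weight 2 = 2^1.
2^1 × A(h/2) = 3.1355315000; minus A(h) gives 1.4521225000.
R = 1.4521225000/1 = 1.4521225000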